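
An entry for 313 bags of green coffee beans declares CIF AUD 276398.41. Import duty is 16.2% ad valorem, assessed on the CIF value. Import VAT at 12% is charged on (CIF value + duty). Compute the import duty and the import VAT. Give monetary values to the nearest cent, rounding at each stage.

Import duty = 276398.41 × 16.2% = 44776.54
VAT base = CIF + duty = 276398.41 + 44776.54 = 321174.95
Import VAT = 321174.95 × 12% = 38540.99

Import duty: AUD 44776.54; import VAT: AUD 38540.99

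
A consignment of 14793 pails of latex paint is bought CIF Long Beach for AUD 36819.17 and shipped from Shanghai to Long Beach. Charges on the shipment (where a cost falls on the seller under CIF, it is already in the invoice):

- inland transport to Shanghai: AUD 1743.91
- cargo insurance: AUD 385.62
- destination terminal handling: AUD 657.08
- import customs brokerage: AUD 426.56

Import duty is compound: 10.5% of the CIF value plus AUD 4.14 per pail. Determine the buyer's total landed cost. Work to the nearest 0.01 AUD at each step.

CIF: the seller pays costs through ocean freight and marine insurance to the destination port.
Already in the invoice (seller's account under CIF): inland to port, insurance — exclude.
The CIF price already equals the CIF value: 36819.17
Ad valorem component: 36819.17 × 10.5% = 3866.01
Specific component: 14793 × 4.14 = 61243.02
Import duty = 3866.01 + 61243.02 = 65109.03
Buyer bears: destination terminal 657.08 + brokerage 426.56 + duty 65109.03 = 66192.67
Landed cost = invoice 36819.17 + 66192.67 = 103011.84

Total landed cost: AUD 103011.84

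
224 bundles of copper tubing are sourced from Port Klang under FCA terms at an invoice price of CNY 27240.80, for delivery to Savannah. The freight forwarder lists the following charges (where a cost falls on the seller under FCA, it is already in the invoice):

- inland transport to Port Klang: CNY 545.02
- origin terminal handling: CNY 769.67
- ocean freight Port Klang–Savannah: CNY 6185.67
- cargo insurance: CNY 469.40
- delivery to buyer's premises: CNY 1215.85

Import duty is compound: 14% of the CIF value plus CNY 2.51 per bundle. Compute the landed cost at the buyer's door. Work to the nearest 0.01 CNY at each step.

FCA: the seller delivers export-cleared goods to the carrier; the buyer bears costs from that point.
Already in the invoice (seller's account under FCA): inland to port — exclude.
CIF value = FCA price + origin terminal + freight + insurance = 27240.80 + 769.67 + 6185.67 + 469.40 = 34665.54
Ad valorem component: 34665.54 × 14% = 4853.18
Specific component: 224 × 2.51 = 562.24
Import duty = 4853.18 + 562.24 = 5415.42
Buyer bears: origin terminal 769.67 + freight 6185.67 + insurance 469.40 + delivery 1215.85 + duty 5415.42 = 14056.01
Landed cost = invoice 27240.80 + 14056.01 = 41296.81

Total landed cost: CNY 41296.81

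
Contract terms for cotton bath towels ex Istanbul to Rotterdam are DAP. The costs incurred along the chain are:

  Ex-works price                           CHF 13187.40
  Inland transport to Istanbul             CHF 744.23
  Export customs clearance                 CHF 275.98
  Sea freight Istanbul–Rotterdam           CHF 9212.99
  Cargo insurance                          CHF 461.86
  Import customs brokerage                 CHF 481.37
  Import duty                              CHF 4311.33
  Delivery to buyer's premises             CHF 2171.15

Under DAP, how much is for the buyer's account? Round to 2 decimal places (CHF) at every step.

Buyer's account: CHF 4792.70

DAP: the seller bears all costs to the named destination except import duty and clearance.
Seller's account: goods 13187.40 + inland to port 744.23 + export clearance 275.98 + freight 9212.99 + insurance 461.86 + delivery 2171.15 = 26053.61
Buyer's account: brokerage 481.37 + duty 4311.33 = 4792.70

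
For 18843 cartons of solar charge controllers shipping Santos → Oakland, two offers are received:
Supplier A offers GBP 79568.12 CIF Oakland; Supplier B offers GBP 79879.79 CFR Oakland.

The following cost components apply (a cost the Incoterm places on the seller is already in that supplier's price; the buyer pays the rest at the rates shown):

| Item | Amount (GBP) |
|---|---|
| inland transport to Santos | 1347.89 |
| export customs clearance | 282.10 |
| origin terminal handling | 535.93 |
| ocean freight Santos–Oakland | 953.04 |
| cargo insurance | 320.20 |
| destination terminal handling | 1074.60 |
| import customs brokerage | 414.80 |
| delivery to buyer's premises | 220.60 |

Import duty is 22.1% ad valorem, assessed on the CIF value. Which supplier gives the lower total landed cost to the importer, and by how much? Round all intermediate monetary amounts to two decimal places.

Supplier A is cheaper by GBP 771.52

Supplier A (CIF):
The CIF price already equals the CIF value: 79568.12
Import duty = 79568.12 × 22.1% = 17584.55
Buyer bears (A): 1074.60 + 414.80 + 220.60 = 1710.00
Landed cost (A) = invoice 79568.12 + 1710.00 + duty 17584.55 = 98862.67
Supplier B (CFR):
CIF value = CFR price + insurance = 79879.79 + 320.20 = 80199.99
Import duty = 80199.99 × 22.1% = 17724.20
Buyer bears (B): 320.20 + 1074.60 + 414.80 + 220.60 = 2030.20
Landed cost (B) = invoice 79879.79 + 2030.20 + duty 17724.20 = 99634.19
Difference = |98862.67 − 99634.19| = 771.52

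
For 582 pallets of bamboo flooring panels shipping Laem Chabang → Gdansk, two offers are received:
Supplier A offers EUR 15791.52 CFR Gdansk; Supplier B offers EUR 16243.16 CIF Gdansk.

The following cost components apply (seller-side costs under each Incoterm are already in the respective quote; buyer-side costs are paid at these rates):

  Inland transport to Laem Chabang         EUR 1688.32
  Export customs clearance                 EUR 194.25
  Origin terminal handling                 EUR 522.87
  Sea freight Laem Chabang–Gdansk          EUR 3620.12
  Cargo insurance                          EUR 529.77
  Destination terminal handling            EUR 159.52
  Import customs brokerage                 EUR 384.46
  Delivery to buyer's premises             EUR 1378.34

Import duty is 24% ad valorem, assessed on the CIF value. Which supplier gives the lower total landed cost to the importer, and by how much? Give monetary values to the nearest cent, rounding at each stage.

Supplier A (CFR):
CIF value = CFR price + insurance = 15791.52 + 529.77 = 16321.29
Import duty = 16321.29 × 24% = 3917.11
Buyer bears (A): 529.77 + 159.52 + 384.46 + 1378.34 = 2452.09
Landed cost (A) = invoice 15791.52 + 2452.09 + duty 3917.11 = 22160.72
Supplier B (CIF):
The CIF price already equals the CIF value: 16243.16
Import duty = 16243.16 × 24% = 3898.36
Buyer bears (B): 159.52 + 384.46 + 1378.34 = 1922.32
Landed cost (B) = invoice 16243.16 + 1922.32 + duty 3898.36 = 22063.84
Difference = |22160.72 − 22063.84| = 96.88

Supplier B is cheaper by EUR 96.88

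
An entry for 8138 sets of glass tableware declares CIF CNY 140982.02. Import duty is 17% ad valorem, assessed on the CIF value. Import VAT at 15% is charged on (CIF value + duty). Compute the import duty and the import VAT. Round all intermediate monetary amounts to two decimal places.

Import duty: CNY 23966.94; import VAT: CNY 24742.34

Import duty = 140982.02 × 17% = 23966.94
VAT base = CIF + duty = 140982.02 + 23966.94 = 164948.96
Import VAT = 164948.96 × 15% = 24742.34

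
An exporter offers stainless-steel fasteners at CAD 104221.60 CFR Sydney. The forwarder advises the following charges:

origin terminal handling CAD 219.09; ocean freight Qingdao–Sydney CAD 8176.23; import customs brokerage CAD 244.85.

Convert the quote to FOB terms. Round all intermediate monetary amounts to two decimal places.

Not relevant to the conversion: origin terminal — on the seller under both CFR and FOB; already in the CFR price and stays in the FOB price. brokerage — on the buyer under both terms; not part of either seller's price.
From CFR to FOB, the seller no longer bears: freight.
FOB price = 104221.60 − 8176.23 = 96045.37

FOB price: CAD 96045.37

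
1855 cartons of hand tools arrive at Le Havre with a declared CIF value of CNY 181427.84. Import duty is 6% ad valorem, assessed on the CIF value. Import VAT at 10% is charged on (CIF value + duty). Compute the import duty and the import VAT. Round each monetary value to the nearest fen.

Import duty: CNY 10885.67; import VAT: CNY 19231.35

Import duty = 181427.84 × 6% = 10885.67
VAT base = CIF + duty = 181427.84 + 10885.67 = 192313.51
Import VAT = 192313.51 × 10% = 19231.35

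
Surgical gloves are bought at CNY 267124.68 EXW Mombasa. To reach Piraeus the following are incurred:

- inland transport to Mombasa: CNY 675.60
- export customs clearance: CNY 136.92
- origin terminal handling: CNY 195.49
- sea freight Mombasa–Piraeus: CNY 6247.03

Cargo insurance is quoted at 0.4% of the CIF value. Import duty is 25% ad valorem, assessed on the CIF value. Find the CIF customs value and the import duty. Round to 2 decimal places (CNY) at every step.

CIF value: CNY 275481.65; import duty: CNY 68870.41

Let C be the CIF value. C = EXW price + pre-shipment costs + freight + 0.4% × C
C − 0.4% × C = 267124.68 + 675.60 + 136.92 + 195.49 + 6247.03
0.996 × C = 274379.72
C = 274379.72 / 0.996 = 275481.65
Insurance premium = 0.4% × 275481.65 = 1101.93
Import duty = 275481.65 × 25% = 68870.41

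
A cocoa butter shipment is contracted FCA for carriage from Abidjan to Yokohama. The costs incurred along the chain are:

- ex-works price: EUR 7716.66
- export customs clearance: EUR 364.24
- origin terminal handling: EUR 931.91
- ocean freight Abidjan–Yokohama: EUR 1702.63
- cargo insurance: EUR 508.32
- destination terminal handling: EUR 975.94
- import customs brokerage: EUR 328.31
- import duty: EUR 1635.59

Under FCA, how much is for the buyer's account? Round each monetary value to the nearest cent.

FCA: the seller delivers export-cleared goods to the carrier; the buyer bears costs from that point.
Seller's account: goods 7716.66 + export clearance 364.24 = 8080.90
Buyer's account: origin terminal 931.91 + freight 1702.63 + insurance 508.32 + destination terminal 975.94 + brokerage 328.31 + duty 1635.59 = 6082.70

Buyer's account: EUR 6082.70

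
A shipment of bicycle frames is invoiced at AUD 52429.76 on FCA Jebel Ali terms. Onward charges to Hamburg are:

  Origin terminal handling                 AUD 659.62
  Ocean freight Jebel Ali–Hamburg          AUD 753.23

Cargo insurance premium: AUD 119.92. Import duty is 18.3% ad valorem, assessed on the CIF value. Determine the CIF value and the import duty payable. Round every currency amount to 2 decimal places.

CIF = FCA price + pre-shipment costs + freight + insurance
CIF = 52429.76 + 659.62 + 753.23 + 119.92 = 53962.53
Import duty = 53962.53 × 18.3% = 9875.14

CIF value: AUD 53962.53; import duty: AUD 9875.14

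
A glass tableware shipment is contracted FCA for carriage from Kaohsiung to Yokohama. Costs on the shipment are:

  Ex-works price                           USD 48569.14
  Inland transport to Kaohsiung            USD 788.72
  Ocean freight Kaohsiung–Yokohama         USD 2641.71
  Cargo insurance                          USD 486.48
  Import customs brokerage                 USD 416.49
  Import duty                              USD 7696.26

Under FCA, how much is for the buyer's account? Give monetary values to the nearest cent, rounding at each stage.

FCA: the seller delivers export-cleared goods to the carrier; the buyer bears costs from that point.
Seller's account: goods 48569.14 + inland to port 788.72 = 49357.86
Buyer's account: freight 2641.71 + insurance 486.48 + brokerage 416.49 + duty 7696.26 = 11240.94

Buyer's account: USD 11240.94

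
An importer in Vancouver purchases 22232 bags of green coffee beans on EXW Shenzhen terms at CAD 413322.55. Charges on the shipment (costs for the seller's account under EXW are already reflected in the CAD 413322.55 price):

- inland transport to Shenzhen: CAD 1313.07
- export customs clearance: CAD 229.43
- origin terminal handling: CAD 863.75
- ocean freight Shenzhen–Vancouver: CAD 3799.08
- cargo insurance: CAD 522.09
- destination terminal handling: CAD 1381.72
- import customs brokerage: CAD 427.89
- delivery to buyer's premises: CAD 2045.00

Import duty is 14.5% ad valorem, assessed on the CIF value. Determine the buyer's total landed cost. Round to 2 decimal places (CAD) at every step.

Total landed cost: CAD 484811.83

EXW: the seller makes goods available at their premises; the buyer bears all onward costs.
CIF value = EXW price + inland to port + export clearance + origin terminal + freight + insurance = 413322.55 + 1313.07 + 229.43 + 863.75 + 3799.08 + 522.09 = 420049.97
Import duty = 420049.97 × 14.5% = 60907.25
Buyer bears: inland to port 1313.07 + export clearance 229.43 + origin terminal 863.75 + freight 3799.08 + insurance 522.09 + destination terminal 1381.72 + brokerage 427.89 + delivery 2045.00 + duty 60907.25 = 71489.28
Landed cost = invoice 413322.55 + 71489.28 = 484811.83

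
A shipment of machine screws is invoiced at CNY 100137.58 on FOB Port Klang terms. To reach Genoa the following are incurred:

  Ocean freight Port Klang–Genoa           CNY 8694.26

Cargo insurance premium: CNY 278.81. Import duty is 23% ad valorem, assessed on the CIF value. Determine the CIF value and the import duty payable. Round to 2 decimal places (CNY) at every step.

CIF = FOB price + freight + insurance
CIF = 100137.58 + 8694.26 + 278.81 = 109110.65
Import duty = 109110.65 × 23% = 25095.45

CIF value: CNY 109110.65; import duty: CNY 25095.45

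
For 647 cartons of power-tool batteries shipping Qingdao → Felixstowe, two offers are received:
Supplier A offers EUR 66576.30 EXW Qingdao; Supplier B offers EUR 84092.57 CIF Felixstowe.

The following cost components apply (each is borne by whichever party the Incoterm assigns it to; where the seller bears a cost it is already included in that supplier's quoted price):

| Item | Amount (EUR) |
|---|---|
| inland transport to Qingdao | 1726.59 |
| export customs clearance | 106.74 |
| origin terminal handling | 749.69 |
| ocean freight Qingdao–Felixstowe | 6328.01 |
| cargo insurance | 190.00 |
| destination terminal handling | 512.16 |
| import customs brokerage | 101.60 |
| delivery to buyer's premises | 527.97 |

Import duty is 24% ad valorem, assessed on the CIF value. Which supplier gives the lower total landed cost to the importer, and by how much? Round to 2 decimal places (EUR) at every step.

Supplier A is cheaper by EUR 10434.90

Supplier A (EXW):
CIF value = EXW price + inland to port + export clearance + origin terminal + freight + insurance = 66576.30 + 1726.59 + 106.74 + 749.69 + 6328.01 + 190.00 = 75677.33
Import duty = 75677.33 × 24% = 18162.56
Buyer bears (A): 1726.59 + 106.74 + 749.69 + 6328.01 + 190.00 + 512.16 + 101.60 + 527.97 = 10242.76
Landed cost (A) = invoice 66576.30 + 10242.76 + duty 18162.56 = 94981.62
Supplier B (CIF):
The CIF price already equals the CIF value: 84092.57
Import duty = 84092.57 × 24% = 20182.22
Buyer bears (B): 512.16 + 101.60 + 527.97 = 1141.73
Landed cost (B) = invoice 84092.57 + 1141.73 + duty 20182.22 = 105416.52
Difference = |94981.62 − 105416.52| = 10434.90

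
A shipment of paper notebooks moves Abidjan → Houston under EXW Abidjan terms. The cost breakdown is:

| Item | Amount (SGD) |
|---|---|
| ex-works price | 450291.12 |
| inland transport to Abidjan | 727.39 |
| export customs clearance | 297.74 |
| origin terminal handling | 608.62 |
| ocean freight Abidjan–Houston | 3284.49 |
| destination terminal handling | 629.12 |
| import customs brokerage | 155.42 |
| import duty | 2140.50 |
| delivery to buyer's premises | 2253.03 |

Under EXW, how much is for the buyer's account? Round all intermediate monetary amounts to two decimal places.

Buyer's account: SGD 10096.31

EXW: the seller makes goods available at their premises; the buyer bears all onward costs.
Seller's account: goods 450291.12 = 450291.12
Buyer's account: inland to port 727.39 + export clearance 297.74 + origin terminal 608.62 + freight 3284.49 + destination terminal 629.12 + brokerage 155.42 + duty 2140.50 + delivery 2253.03 = 10096.31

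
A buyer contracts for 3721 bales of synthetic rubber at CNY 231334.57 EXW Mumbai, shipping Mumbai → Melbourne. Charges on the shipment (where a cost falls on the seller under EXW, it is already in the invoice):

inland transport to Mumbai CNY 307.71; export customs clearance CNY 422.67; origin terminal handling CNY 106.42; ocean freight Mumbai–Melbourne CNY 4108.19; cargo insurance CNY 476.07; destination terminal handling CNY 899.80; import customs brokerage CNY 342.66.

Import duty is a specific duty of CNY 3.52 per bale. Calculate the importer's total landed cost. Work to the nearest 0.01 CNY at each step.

EXW: the seller makes goods available at their premises; the buyer bears all onward costs.
CIF value = EXW price + inland to port + export clearance + origin terminal + freight + insurance = 231334.57 + 307.71 + 422.67 + 106.42 + 4108.19 + 476.07 = 236755.63
Import duty = 3721 × 3.52 = 13097.92
Buyer bears: inland to port 307.71 + export clearance 422.67 + origin terminal 106.42 + freight 4108.19 + insurance 476.07 + destination terminal 899.80 + brokerage 342.66 + duty 13097.92 = 19761.44
Landed cost = invoice 231334.57 + 19761.44 = 251096.01

Total landed cost: CNY 251096.01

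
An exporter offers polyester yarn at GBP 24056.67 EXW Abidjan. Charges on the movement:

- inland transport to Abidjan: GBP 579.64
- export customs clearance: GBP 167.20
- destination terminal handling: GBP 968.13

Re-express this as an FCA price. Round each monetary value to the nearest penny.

Not relevant to the conversion: destination terminal — on the buyer under both terms; not part of either seller's price.
From EXW to FCA, the seller additionally bears: inland to port, export clearance.
FCA price = 24056.67 + 579.64 + 167.20 = 24803.51

FCA price: GBP 24803.51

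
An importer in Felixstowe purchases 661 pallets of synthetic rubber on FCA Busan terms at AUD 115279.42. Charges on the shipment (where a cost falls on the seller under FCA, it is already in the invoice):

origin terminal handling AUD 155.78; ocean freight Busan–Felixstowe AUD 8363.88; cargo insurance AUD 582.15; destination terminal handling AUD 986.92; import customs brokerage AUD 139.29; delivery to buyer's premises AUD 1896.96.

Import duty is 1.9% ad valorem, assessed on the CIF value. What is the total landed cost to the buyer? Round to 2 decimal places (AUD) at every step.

Total landed cost: AUD 129767.64

FCA: the seller delivers export-cleared goods to the carrier; the buyer bears costs from that point.
CIF value = FCA price + origin terminal + freight + insurance = 115279.42 + 155.78 + 8363.88 + 582.15 = 124381.23
Import duty = 124381.23 × 1.9% = 2363.24
Buyer bears: origin terminal 155.78 + freight 8363.88 + insurance 582.15 + destination terminal 986.92 + brokerage 139.29 + delivery 1896.96 + duty 2363.24 = 14488.22
Landed cost = invoice 115279.42 + 14488.22 = 129767.64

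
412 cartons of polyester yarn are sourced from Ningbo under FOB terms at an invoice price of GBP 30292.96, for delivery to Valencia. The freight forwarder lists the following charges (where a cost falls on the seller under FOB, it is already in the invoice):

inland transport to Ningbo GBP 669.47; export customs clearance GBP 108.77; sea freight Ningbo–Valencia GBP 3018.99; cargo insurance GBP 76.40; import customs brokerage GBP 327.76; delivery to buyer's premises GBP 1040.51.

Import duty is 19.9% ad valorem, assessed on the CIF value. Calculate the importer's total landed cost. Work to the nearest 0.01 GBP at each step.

FOB: the seller bears costs until goods are on board at the origin port; the buyer bears freight, insurance and all costs thereafter.
Already in the invoice (seller's account under FOB): inland to port, export clearance — exclude.
CIF value = FOB price + freight + insurance = 30292.96 + 3018.99 + 76.40 = 33388.35
Import duty = 33388.35 × 19.9% = 6644.28
Buyer bears: freight 3018.99 + insurance 76.40 + brokerage 327.76 + delivery 1040.51 + duty 6644.28 = 11107.94
Landed cost = invoice 30292.96 + 11107.94 = 41400.90

Total landed cost: GBP 41400.90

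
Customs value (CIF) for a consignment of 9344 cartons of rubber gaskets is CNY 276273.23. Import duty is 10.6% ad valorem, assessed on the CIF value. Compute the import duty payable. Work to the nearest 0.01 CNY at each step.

Import duty: CNY 29284.96

Import duty = 276273.23 × 10.6% = 29284.96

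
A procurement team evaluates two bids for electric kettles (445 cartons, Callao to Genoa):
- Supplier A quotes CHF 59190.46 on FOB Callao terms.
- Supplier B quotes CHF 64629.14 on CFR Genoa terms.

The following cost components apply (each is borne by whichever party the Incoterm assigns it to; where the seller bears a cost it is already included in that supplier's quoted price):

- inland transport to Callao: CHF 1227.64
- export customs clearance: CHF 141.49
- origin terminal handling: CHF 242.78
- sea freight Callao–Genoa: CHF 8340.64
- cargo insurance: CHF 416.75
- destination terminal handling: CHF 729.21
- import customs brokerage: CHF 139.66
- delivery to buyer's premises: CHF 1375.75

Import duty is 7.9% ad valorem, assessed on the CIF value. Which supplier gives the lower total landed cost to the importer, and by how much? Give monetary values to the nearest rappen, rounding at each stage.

Supplier A (FOB):
CIF value = FOB price + freight + insurance = 59190.46 + 8340.64 + 416.75 = 67947.85
Import duty = 67947.85 × 7.9% = 5367.88
Buyer bears (A): 8340.64 + 416.75 + 729.21 + 139.66 + 1375.75 = 11002.01
Landed cost (A) = invoice 59190.46 + 11002.01 + duty 5367.88 = 75560.35
Supplier B (CFR):
CIF value = CFR price + insurance = 64629.14 + 416.75 = 65045.89
Import duty = 65045.89 × 7.9% = 5138.63
Buyer bears (B): 416.75 + 729.21 + 139.66 + 1375.75 = 2661.37
Landed cost (B) = invoice 64629.14 + 2661.37 + duty 5138.63 = 72429.14
Difference = |75560.35 − 72429.14| = 3131.21

Supplier B is cheaper by CHF 3131.21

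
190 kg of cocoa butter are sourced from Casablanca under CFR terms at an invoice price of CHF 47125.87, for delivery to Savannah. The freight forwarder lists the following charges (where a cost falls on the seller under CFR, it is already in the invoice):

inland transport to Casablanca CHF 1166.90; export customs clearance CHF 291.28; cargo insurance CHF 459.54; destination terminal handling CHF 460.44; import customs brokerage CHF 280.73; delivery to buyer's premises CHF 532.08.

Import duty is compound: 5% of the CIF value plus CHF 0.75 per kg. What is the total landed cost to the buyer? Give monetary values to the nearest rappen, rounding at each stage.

CFR: the seller pays costs through ocean freight to the destination port, but not insurance.
Already in the invoice (seller's account under CFR): inland to port, export clearance — exclude.
CIF value = CFR price + insurance = 47125.87 + 459.54 = 47585.41
Ad valorem component: 47585.41 × 5% = 2379.27
Specific component: 190 × 0.75 = 142.50
Import duty = 2379.27 + 142.50 = 2521.77
Buyer bears: insurance 459.54 + destination terminal 460.44 + brokerage 280.73 + delivery 532.08 + duty 2521.77 = 4254.56
Landed cost = invoice 47125.87 + 4254.56 = 51380.43

Total landed cost: CHF 51380.43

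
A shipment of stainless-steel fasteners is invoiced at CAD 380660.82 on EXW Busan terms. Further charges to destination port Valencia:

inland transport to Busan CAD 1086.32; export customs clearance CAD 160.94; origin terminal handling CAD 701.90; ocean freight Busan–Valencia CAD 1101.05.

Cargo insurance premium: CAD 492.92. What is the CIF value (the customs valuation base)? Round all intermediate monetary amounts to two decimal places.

CIF value: CAD 384203.95

CIF = EXW price + pre-shipment costs + freight + insurance
CIF = 380660.82 + 1086.32 + 160.94 + 701.90 + 1101.05 + 492.92 = 384203.95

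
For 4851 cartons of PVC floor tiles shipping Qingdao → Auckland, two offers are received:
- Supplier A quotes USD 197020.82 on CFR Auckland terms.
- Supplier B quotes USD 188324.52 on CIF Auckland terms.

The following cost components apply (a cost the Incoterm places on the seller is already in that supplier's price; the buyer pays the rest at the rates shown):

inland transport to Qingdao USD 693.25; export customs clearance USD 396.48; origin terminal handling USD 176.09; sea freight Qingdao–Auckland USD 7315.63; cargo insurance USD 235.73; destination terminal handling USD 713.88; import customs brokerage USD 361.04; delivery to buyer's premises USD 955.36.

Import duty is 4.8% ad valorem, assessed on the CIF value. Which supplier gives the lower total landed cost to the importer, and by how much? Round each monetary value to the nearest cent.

Supplier B is cheaper by USD 9360.76

Supplier A (CFR):
CIF value = CFR price + insurance = 197020.82 + 235.73 = 197256.55
Import duty = 197256.55 × 4.8% = 9468.31
Buyer bears (A): 235.73 + 713.88 + 361.04 + 955.36 = 2266.01
Landed cost (A) = invoice 197020.82 + 2266.01 + duty 9468.31 = 208755.14
Supplier B (CIF):
The CIF price already equals the CIF value: 188324.52
Import duty = 188324.52 × 4.8% = 9039.58
Buyer bears (B): 713.88 + 361.04 + 955.36 = 2030.28
Landed cost (B) = invoice 188324.52 + 2030.28 + duty 9039.58 = 199394.38
Difference = |208755.14 − 199394.38| = 9360.76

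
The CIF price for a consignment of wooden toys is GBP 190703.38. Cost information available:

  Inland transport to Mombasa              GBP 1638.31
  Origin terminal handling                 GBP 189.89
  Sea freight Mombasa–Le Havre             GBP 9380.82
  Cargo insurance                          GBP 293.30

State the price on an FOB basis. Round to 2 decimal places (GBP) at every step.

FOB price: GBP 181029.26

Not relevant to the conversion: origin terminal, inland to port — on the seller under both CIF and FOB; already in the CIF price and stays in the FOB price.
From CIF to FOB, the seller no longer bears: freight, insurance.
FOB price = 190703.38 − 9380.82 − 293.30 = 181029.26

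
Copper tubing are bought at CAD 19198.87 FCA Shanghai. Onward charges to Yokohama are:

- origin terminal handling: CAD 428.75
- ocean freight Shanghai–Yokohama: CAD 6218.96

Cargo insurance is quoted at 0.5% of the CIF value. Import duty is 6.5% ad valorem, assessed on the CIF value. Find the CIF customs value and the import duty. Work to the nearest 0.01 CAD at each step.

Let C be the CIF value. C = FCA price + pre-shipment costs + freight + 0.5% × C
C − 0.5% × C = 19198.87 + 428.75 + 6218.96
0.995 × C = 25846.58
C = 25846.58 / 0.995 = 25976.46
Insurance premium = 0.5% × 25976.46 = 129.88
Import duty = 25976.46 × 6.5% = 1688.47

CIF value: CAD 25976.46; import duty: CAD 1688.47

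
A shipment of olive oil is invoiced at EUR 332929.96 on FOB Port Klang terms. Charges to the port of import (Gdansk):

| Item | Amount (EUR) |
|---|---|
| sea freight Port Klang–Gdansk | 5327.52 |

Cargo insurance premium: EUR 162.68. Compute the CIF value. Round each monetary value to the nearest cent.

CIF = FOB price + freight + insurance
CIF = 332929.96 + 5327.52 + 162.68 = 338420.16

CIF value: EUR 338420.16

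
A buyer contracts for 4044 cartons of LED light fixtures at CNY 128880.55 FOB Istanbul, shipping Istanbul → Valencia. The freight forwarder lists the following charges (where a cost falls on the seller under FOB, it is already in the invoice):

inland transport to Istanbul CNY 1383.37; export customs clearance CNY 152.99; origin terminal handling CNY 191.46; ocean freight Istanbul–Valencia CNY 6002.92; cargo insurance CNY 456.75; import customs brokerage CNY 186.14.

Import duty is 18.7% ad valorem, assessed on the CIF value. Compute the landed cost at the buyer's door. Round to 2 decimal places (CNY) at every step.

Total landed cost: CNY 160834.98

FOB: the seller bears costs until goods are on board at the origin port; the buyer bears freight, insurance and all costs thereafter.
Already in the invoice (seller's account under FOB): inland to port, export clearance, origin terminal — exclude.
CIF value = FOB price + freight + insurance = 128880.55 + 6002.92 + 456.75 = 135340.22
Import duty = 135340.22 × 18.7% = 25308.62
Buyer bears: freight 6002.92 + insurance 456.75 + brokerage 186.14 + duty 25308.62 = 31954.43
Landed cost = invoice 128880.55 + 31954.43 = 160834.98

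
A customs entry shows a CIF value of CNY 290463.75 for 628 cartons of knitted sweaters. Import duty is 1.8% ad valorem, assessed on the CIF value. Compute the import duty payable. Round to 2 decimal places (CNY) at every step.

Import duty = 290463.75 × 1.8% = 5228.35

Import duty: CNY 5228.35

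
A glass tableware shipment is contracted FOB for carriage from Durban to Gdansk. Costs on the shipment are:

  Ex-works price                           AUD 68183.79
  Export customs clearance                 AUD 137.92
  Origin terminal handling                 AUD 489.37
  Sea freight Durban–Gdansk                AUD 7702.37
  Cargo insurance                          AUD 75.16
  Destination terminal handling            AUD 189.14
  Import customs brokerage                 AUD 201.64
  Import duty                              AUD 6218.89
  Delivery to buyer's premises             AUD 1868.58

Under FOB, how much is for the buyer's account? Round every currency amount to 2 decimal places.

FOB: the seller bears costs until goods are on board at the origin port; the buyer bears freight, insurance and all costs thereafter.
Seller's account: goods 68183.79 + export clearance 137.92 + origin terminal 489.37 = 68811.08
Buyer's account: freight 7702.37 + insurance 75.16 + destination terminal 189.14 + brokerage 201.64 + duty 6218.89 + delivery 1868.58 = 16255.78

Buyer's account: AUD 16255.78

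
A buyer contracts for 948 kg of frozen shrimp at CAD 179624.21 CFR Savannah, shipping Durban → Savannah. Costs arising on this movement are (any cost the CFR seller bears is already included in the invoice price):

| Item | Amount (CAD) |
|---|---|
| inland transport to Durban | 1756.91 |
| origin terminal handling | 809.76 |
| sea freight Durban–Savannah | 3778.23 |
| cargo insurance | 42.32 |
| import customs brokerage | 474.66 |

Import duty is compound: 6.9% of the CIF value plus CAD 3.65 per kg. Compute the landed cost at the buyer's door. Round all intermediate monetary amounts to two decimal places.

CFR: the seller pays costs through ocean freight to the destination port, but not insurance.
Already in the invoice (seller's account under CFR): inland to port, origin terminal, freight — exclude.
CIF value = CFR price + insurance = 179624.21 + 42.32 = 179666.53
Ad valorem component: 179666.53 × 6.9% = 12396.99
Specific component: 948 × 3.65 = 3460.20
Import duty = 12396.99 + 3460.20 = 15857.19
Buyer bears: insurance 42.32 + brokerage 474.66 + duty 15857.19 = 16374.17
Landed cost = invoice 179624.21 + 16374.17 = 195998.38

Total landed cost: CAD 195998.38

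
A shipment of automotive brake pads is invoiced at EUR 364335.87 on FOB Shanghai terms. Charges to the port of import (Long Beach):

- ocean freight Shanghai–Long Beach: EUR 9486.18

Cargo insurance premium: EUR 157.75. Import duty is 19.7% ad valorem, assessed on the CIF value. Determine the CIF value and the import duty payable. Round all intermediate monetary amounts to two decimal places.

CIF value: EUR 373979.80; import duty: EUR 73674.02

CIF = FOB price + freight + insurance
CIF = 364335.87 + 9486.18 + 157.75 = 373979.80
Import duty = 373979.80 × 19.7% = 73674.02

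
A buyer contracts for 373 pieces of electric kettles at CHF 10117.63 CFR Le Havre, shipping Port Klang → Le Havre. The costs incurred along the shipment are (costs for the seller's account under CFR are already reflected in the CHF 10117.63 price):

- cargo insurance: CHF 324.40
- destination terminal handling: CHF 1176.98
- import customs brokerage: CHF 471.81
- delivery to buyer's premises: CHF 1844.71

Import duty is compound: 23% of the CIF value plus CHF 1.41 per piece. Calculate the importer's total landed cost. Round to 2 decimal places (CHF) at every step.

CFR: the seller pays costs through ocean freight to the destination port, but not insurance.
CIF value = CFR price + insurance = 10117.63 + 324.40 = 10442.03
Ad valorem component: 10442.03 × 23% = 2401.67
Specific component: 373 × 1.41 = 525.93
Import duty = 2401.67 + 525.93 = 2927.60
Buyer bears: insurance 324.40 + destination terminal 1176.98 + brokerage 471.81 + delivery 1844.71 + duty 2927.60 = 6745.50
Landed cost = invoice 10117.63 + 6745.50 = 16863.13

Total landed cost: CHF 16863.13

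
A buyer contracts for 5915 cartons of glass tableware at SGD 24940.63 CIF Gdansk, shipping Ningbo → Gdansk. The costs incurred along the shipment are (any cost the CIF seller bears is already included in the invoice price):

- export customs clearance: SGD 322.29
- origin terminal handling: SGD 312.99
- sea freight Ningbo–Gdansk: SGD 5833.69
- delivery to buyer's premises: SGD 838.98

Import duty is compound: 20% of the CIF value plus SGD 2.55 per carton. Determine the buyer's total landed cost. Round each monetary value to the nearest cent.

Total landed cost: SGD 45850.99

CIF: the seller pays costs through ocean freight and marine insurance to the destination port.
Already in the invoice (seller's account under CIF): export clearance, origin terminal, freight — exclude.
The CIF price already equals the CIF value: 24940.63
Ad valorem component: 24940.63 × 20% = 4988.13
Specific component: 5915 × 2.55 = 15083.25
Import duty = 4988.13 + 15083.25 = 20071.38
Buyer bears: delivery 838.98 + duty 20071.38 = 20910.36
Landed cost = invoice 24940.63 + 20910.36 = 45850.99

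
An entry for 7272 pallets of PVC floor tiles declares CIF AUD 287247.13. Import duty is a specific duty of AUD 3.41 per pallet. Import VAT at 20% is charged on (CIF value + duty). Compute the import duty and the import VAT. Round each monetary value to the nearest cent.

Import duty: AUD 24797.52; import VAT: AUD 62408.93

Import duty = 7272 × 3.41 = 24797.52
VAT base = CIF + duty = 287247.13 + 24797.52 = 312044.65
Import VAT = 312044.65 × 20% = 62408.93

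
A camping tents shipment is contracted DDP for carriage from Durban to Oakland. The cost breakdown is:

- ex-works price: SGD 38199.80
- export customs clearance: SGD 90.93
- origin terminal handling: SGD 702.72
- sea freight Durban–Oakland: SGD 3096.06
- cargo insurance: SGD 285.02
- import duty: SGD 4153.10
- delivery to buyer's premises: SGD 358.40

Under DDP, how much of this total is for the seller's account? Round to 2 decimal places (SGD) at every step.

DDP: the seller bears all costs including import duty.
Seller's account: goods 38199.80 + export clearance 90.93 + origin terminal 702.72 + freight 3096.06 + insurance 285.02 + duty 4153.10 + delivery 358.40 = 46886.03
Buyer's account: 0.00

Seller's account: SGD 46886.03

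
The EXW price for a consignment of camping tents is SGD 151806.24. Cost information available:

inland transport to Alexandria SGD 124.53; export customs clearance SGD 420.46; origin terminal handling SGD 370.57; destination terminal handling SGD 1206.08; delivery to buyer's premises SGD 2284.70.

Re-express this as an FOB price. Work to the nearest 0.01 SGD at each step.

Not relevant to the conversion: delivery, destination terminal — on the buyer under both terms; not part of either seller's price.
From EXW to FOB, the seller additionally bears: inland to port, export clearance, origin terminal.
FOB price = 151806.24 + 124.53 + 420.46 + 370.57 = 152721.80

FOB price: SGD 152721.80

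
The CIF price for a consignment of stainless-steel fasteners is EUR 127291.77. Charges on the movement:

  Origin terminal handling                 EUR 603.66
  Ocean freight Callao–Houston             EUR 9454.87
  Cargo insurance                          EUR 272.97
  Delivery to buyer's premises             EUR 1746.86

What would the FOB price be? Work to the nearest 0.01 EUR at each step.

Not relevant to the conversion: origin terminal — on the seller under both CIF and FOB; already in the CIF price and stays in the FOB price. delivery — on the buyer under both terms; not part of either seller's price.
From CIF to FOB, the seller no longer bears: freight, insurance.
FOB price = 127291.77 − 9454.87 − 272.97 = 117563.93

FOB price: EUR 117563.93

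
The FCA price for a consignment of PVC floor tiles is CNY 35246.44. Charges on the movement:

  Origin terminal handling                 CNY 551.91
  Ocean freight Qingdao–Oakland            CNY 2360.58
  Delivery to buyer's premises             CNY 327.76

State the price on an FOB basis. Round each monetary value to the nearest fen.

FOB price: CNY 35798.35

Not relevant to the conversion: delivery, freight — on the buyer under both terms; not part of either seller's price.
From FCA to FOB, the seller additionally bears: origin terminal.
FOB price = 35246.44 + 551.91 = 35798.35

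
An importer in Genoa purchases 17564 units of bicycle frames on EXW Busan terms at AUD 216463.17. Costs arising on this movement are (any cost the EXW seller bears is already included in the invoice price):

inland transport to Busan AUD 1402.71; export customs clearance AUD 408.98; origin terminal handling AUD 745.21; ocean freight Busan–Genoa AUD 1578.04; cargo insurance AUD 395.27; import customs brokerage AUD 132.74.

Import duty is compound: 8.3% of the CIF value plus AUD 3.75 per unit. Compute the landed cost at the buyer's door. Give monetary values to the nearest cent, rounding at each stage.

EXW: the seller makes goods available at their premises; the buyer bears all onward costs.
CIF value = EXW price + inland to port + export clearance + origin terminal + freight + insurance = 216463.17 + 1402.71 + 408.98 + 745.21 + 1578.04 + 395.27 = 220993.38
Ad valorem component: 220993.38 × 8.3% = 18342.45
Specific component: 17564 × 3.75 = 65865.00
Import duty = 18342.45 + 65865.00 = 84207.45
Buyer bears: inland to port 1402.71 + export clearance 408.98 + origin terminal 745.21 + freight 1578.04 + insurance 395.27 + brokerage 132.74 + duty 84207.45 = 88870.40
Landed cost = invoice 216463.17 + 88870.40 = 305333.57

Total landed cost: AUD 305333.57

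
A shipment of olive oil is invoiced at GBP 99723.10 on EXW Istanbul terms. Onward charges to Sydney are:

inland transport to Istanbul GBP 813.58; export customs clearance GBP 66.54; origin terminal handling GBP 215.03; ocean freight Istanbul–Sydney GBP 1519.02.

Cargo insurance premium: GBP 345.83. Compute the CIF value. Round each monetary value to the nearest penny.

CIF = EXW price + pre-shipment costs + freight + insurance
CIF = 99723.10 + 813.58 + 66.54 + 215.03 + 1519.02 + 345.83 = 102683.10

CIF value: GBP 102683.10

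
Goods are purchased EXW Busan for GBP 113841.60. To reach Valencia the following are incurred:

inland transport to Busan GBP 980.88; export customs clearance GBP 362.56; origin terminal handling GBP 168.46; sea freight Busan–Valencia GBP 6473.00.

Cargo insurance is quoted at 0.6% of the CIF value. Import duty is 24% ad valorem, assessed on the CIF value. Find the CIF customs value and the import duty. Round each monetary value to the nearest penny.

Let C be the CIF value. C = EXW price + pre-shipment costs + freight + 0.6% × C
C − 0.6% × C = 113841.60 + 980.88 + 362.56 + 168.46 + 6473.00
0.994 × C = 121826.50
C = 121826.50 / 0.994 = 122561.87
Insurance premium = 0.6% × 122561.87 = 735.37
Import duty = 122561.87 × 24% = 29414.85

CIF value: GBP 122561.87; import duty: GBP 29414.85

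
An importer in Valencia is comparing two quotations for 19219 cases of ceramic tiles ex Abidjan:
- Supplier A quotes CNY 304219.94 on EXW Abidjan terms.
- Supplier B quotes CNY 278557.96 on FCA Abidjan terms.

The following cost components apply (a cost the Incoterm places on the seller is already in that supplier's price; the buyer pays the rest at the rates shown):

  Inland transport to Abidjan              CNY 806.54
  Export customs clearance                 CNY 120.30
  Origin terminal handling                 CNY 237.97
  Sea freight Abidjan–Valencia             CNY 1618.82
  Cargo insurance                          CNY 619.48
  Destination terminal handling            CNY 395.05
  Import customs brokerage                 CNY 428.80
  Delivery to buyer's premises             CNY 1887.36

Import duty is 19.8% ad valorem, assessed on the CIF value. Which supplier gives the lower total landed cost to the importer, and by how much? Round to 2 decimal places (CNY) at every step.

Supplier B is cheaper by CNY 31853.40

Supplier A (EXW):
CIF value = EXW price + inland to port + export clearance + origin terminal + freight + insurance = 304219.94 + 806.54 + 120.30 + 237.97 + 1618.82 + 619.48 = 307623.05
Import duty = 307623.05 × 19.8% = 60909.36
Buyer bears (A): 806.54 + 120.30 + 237.97 + 1618.82 + 619.48 + 395.05 + 428.80 + 1887.36 = 6114.32
Landed cost (A) = invoice 304219.94 + 6114.32 + duty 60909.36 = 371243.62
Supplier B (FCA):
CIF value = FCA price + origin terminal + freight + insurance = 278557.96 + 237.97 + 1618.82 + 619.48 = 281034.23
Import duty = 281034.23 × 19.8% = 55644.78
Buyer bears (B): 237.97 + 1618.82 + 619.48 + 395.05 + 428.80 + 1887.36 = 5187.48
Landed cost (B) = invoice 278557.96 + 5187.48 + duty 55644.78 = 339390.22
Difference = |371243.62 − 339390.22| = 31853.40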